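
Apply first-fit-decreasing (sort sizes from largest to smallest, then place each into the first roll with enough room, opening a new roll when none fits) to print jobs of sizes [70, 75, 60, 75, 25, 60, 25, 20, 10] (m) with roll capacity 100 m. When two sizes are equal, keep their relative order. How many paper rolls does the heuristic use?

5

Sorted descending: 75, 75, 70, 60, 60, 25, 25, 20, 10.
  75 → roll 1 (new)  [load 75/100]
  75 → roll 2 (new)  [load 75/100]
  70 → roll 3 (new)  [load 70/100]
  60 → roll 4 (new)  [load 60/100]
  60 → roll 5 (new)  [load 60/100]
  25 → roll 1  [load 100/100]
  25 → roll 2  [load 100/100]
  20 → roll 3  [load 90/100]
  10 → roll 3  [load 100/100]
5 paper rolls opened.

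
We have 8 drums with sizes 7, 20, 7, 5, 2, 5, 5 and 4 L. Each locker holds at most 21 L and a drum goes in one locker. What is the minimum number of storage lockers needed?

3

Total = 20 + 7 + 7 + 5 + 5 + 5 + 4 + 2 = 55 L.
Lower bound: ⌈55/21⌉ = 3 storage lockers.
A packing using 3 storage lockers:
  locker 1: 20 = 20
  locker 2: 7 + 7 + 5 + 2 = 21
  locker 3: 5 + 5 + 4 = 14
This matches the lower bound, so 3 is optimal.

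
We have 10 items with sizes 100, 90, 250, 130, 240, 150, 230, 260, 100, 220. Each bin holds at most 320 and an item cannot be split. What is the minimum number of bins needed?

7

Total = 260 + 250 + 240 + 230 + 220 + 150 + 130 + 100 + 100 + 90 = 1770.
Lower bound: ⌈1770/320⌉ = 6 bins.
A packing using 7 bins:
  bin 1: 260 = 260
  bin 2: 250 = 250
  bin 3: 240 = 240
  bin 4: 230 + 90 = 320
  bin 5: 220 + 100 = 320
  bin 6: 150 + 130 = 280
  bin 7: 100 = 100
No arrangement into 6 bins stays within capacity, so 7 is optimal.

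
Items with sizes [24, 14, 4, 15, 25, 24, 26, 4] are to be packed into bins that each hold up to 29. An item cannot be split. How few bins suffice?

5

Total = 26 + 25 + 24 + 24 + 15 + 14 + 4 + 4 = 136.
Lower bound: ⌈136/29⌉ = 5 bins.
A packing using 5 bins:
  bin 1: 26 = 26
  bin 2: 25 + 4 = 29
  bin 3: 24 + 4 = 28
  bin 4: 24 = 24
  bin 5: 15 + 14 = 29
This matches the lower bound, so 5 is optimal.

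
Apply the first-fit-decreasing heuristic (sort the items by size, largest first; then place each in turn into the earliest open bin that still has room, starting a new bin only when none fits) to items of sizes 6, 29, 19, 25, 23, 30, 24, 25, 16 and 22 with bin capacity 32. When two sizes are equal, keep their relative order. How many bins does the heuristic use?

Sorted descending: 30, 29, 25, 25, 24, 23, 22, 19, 16, 6.
  30 → bin 1 (new)  [load 30/32]
  29 → bin 2 (new)  [load 29/32]
  25 → bin 3 (new)  [load 25/32]
  25 → bin 4 (new)  [load 25/32]
  24 → bin 5 (new)  [load 24/32]
  23 → bin 6 (new)  [load 23/32]
  22 → bin 7 (new)  [load 22/32]
  19 → bin 8 (new)  [load 19/32]
  16 → bin 9 (new)  [load 16/32]
  6 → bin 3  [load 31/32]
9 bins opened.

9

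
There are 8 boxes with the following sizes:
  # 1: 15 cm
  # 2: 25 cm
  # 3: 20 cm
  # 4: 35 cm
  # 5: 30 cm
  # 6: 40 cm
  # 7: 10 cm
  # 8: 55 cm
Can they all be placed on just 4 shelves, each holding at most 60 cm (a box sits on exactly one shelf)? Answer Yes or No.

A valid assignment using 4 shelves:
  shelf 1: 55 = 55
  shelf 2: 40 + 20 = 60
  shelf 3: 35 + 25 = 60
  shelf 4: 30 + 15 + 10 = 55
Every load is within 60 cm, so 4 shelves suffice.

Yes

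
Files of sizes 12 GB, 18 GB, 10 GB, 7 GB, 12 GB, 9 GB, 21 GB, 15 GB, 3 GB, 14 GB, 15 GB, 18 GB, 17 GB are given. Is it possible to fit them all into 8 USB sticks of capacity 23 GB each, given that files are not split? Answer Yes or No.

Total = 171 GB; ⌈171/23⌉ = 8.
9 files each exceed half the capacity and cannot share a USB stick, forcing at least 9 USB sticks.
At least 9 USB sticks are required, but only 8 are allowed.

No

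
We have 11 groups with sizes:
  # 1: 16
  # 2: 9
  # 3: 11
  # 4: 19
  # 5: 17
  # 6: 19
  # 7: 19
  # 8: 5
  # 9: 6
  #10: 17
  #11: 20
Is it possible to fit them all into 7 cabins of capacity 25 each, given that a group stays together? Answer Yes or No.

No

Total = 158; ⌈158/25⌉ = 7.
The bound of 7 does not rule out 7, but exhaustive search shows no assignment into 7 cabins of capacity 25 exists — the minimum is 8.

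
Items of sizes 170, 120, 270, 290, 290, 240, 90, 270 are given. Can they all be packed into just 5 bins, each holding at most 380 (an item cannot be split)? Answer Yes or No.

Total = 1740; ⌈1740/380⌉ = 5.
The bound of 5 does not rule out 5, but exhaustive search shows no assignment into 5 bins of capacity 380 exists — the minimum is 6.

No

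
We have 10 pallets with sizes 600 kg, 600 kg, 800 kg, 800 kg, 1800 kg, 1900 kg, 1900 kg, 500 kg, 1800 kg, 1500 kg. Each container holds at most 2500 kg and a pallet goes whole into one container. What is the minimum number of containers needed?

Total = 1900 + 1900 + 1800 + 1800 + 1500 + 800 + 800 + 600 + 600 + 500 = 12200 kg.
Lower bound: ⌈12200/2500⌉ = 5 containers.
A packing using 6 containers:
  container 1: 1900 + 600 = 2500
  container 2: 1900 + 600 = 2500
  container 3: 1800 + 500 = 2300
  container 4: 1800 = 1800
  container 5: 1500 + 800 = 2300
  container 6: 800 = 800
No arrangement into 5 containers stays within capacity, so 6 is optimal.

6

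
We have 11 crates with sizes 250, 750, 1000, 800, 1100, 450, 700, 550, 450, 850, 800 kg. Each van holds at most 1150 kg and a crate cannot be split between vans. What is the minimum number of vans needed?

8

Total = 1100 + 1000 + 850 + 800 + 800 + 750 + 700 + 550 + 450 + 450 + 250 = 7700 kg.
Lower bound: ⌈7700/1150⌉ = 7 vans.
A packing using 8 vans:
  van 1: 1100 = 1100
  van 2: 1000 = 1000
  van 3: 850 + 250 = 1100
  van 4: 800 = 800
  van 5: 800 = 800
  van 6: 750 = 750
  van 7: 700 + 450 = 1150
  van 8: 550 + 450 = 1000
No arrangement into 7 vans stays within capacity, so 8 is optimal.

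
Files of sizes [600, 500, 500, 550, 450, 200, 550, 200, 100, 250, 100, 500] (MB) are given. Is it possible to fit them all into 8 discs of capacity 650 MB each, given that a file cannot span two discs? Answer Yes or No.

Yes

A valid assignment using 8 discs:
  disc 1: 600 = 600
  disc 2: 550 + 100 = 650
  disc 3: 550 + 100 = 650
  disc 4: 500 = 500
  disc 5: 500 = 500
  disc 6: 500 = 500
  disc 7: 450 + 200 = 650
  disc 8: 250 + 200 = 450
Every load is within 650 MB, so 8 discs suffice.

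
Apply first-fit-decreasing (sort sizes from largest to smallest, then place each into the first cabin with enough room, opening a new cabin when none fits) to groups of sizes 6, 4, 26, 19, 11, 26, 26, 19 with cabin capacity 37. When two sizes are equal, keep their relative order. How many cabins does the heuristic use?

5

Sorted descending: 26, 26, 26, 19, 19, 11, 6, 4.
  26 → cabin 1 (new)  [load 26/37]
  26 → cabin 2 (new)  [load 26/37]
  26 → cabin 3 (new)  [load 26/37]
  19 → cabin 4 (new)  [load 19/37]
  19 → cabin 5 (new)  [load 19/37]
  11 → cabin 1  [load 37/37]
  6 → cabin 2  [load 32/37]
  4 → cabin 2  [load 36/37]
5 cabins opened.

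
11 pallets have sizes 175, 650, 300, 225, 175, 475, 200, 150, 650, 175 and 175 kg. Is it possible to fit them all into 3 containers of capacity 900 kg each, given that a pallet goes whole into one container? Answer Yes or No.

Total = 3350 kg; ⌈3350/900⌉ = 4.
At least 4 containers are required, but only 3 are allowed.

No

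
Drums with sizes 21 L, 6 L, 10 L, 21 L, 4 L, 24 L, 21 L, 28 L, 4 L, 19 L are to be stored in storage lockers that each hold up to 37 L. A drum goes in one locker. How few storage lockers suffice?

6

Total = 28 + 24 + 21 + 21 + 21 + 19 + 10 + 6 + 4 + 4 = 158 L.
Lower bound: ⌈158/37⌉ = 5 storage lockers.
Also, 6 drums each exceed 37/2 L, and no two of those can share a locker, so at least 6 storage lockers are needed.
A packing using 6 storage lockers:
  locker 1: 28 + 6 = 34
  locker 2: 24 + 10 = 34
  locker 3: 21 + 4 + 4 = 29
  locker 4: 21 = 21
  locker 5: 21 = 21
  locker 6: 19 = 19
This matches the lower bound, so 6 is optimal.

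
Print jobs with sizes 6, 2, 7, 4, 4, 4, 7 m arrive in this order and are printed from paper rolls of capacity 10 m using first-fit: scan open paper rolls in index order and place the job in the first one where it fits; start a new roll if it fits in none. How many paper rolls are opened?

  6 → roll 1 (new)  [load 6/10]
  2 → roll 1  [load 8/10]
  7 → roll 2 (new)  [load 7/10]
  4 → roll 3 (new)  [load 4/10]
  4 → roll 3  [load 8/10]
  4 → roll 4 (new)  [load 4/10]
  7 → roll 5 (new)  [load 7/10]
5 paper rolls opened.

5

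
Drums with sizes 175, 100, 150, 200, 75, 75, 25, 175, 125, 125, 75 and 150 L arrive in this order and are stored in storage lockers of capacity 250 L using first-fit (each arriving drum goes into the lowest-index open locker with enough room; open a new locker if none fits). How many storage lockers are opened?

  175 → locker 1 (new)  [load 175/250]
  100 → locker 2 (new)  [load 100/250]
  150 → locker 2  [load 250/250]
  200 → locker 3 (new)  [load 200/250]
  75 → locker 1  [load 250/250]
  75 → locker 4 (new)  [load 75/250]
  25 → locker 3  [load 225/250]
  175 → locker 4  [load 250/250]
  125 → locker 5 (new)  [load 125/250]
  125 → locker 5  [load 250/250]
  75 → locker 6 (new)  [load 75/250]
  150 → locker 6  [load 225/250]
6 storage lockers opened.

6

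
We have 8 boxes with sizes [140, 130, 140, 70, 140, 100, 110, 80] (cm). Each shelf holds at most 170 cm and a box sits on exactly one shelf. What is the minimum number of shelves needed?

7

Total = 140 + 140 + 140 + 130 + 110 + 100 + 80 + 70 = 910 cm.
Lower bound: ⌈910/170⌉ = 6 shelves.
A packing using 7 shelves:
  shelf 1: 140 = 140
  shelf 2: 140 = 140
  shelf 3: 140 = 140
  shelf 4: 130 = 130
  shelf 5: 110 = 110
  shelf 6: 100 + 70 = 170
  shelf 7: 80 = 80
No arrangement into 6 shelves stays within capacity, so 7 is optimal.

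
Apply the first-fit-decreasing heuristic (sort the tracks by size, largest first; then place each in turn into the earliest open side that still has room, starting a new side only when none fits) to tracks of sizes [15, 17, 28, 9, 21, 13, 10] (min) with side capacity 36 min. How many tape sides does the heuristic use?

4

Sorted descending: 28, 21, 17, 15, 13, 10, 9.
  28 → side 1 (new)  [load 28/36]
  21 → side 2 (new)  [load 21/36]
  17 → side 3 (new)  [load 17/36]
  15 → side 2  [load 36/36]
  13 → side 3  [load 30/36]
  10 → side 4 (new)  [load 10/36]
  9 → side 4  [load 19/36]
4 tape sides opened.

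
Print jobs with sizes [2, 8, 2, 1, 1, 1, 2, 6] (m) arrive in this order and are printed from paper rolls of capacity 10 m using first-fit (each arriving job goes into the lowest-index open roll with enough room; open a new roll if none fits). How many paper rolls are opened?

  2 → roll 1 (new)  [load 2/10]
  8 → roll 1  [load 10/10]
  2 → roll 2 (new)  [load 2/10]
  1 → roll 2  [load 3/10]
  1 → roll 2  [load 4/10]
  1 → roll 2  [load 5/10]
  2 → roll 2  [load 7/10]
  6 → roll 3 (new)  [load 6/10]
3 paper rolls opened.

3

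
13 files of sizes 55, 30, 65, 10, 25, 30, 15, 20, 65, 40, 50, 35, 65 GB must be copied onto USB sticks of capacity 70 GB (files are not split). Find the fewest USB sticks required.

Total = 65 + 65 + 65 + 55 + 50 + 40 + 35 + 30 + 30 + 25 + 20 + 15 + 10 = 505 GB.
Lower bound: ⌈505/70⌉ = 8 USB sticks.
A packing using 8 USB sticks:
  USB stick 1: 65 = 65
  USB stick 2: 65 = 65
  USB stick 3: 65 = 65
  USB stick 4: 55 + 15 = 70
  USB stick 5: 50 + 20 = 70
  USB stick 6: 40 + 30 = 70
  USB stick 7: 35 + 30 = 65
  USB stick 8: 25 + 10 = 35
This matches the lower bound, so 8 is optimal.

8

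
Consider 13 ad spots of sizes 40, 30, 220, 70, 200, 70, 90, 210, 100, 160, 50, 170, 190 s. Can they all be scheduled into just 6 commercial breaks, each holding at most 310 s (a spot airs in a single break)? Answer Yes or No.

Yes

A valid assignment using 6 commercial breaks:
  break 1: 220 + 90 = 310
  break 2: 210 + 100 = 310
  break 3: 200 + 70 + 40 = 310
  break 4: 190 + 70 + 50 = 310
  break 5: 170 + 30 = 200
  break 6: 160 = 160
Every load is within 310 s, so 6 commercial breaks suffice.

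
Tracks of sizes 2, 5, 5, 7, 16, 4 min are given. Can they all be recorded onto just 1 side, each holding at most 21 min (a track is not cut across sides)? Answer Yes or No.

Total = 39 min; ⌈39/21⌉ = 2.
At least 2 tape sides are required, but only 1 is allowed.

No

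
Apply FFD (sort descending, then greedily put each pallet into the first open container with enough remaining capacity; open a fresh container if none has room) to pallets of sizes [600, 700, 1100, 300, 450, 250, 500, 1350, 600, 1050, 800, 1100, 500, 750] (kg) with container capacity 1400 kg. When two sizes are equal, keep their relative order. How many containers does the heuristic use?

Sorted descending: 1350, 1100, 1100, 1050, 800, 750, 700, 600, 600, 500, 500, 450, 300, 250.
  1350 → container 1 (new)  [load 1350/1400]
  1100 → container 2 (new)  [load 1100/1400]
  1100 → container 3 (new)  [load 1100/1400]
  1050 → container 4 (new)  [load 1050/1400]
  800 → container 5 (new)  [load 800/1400]
  750 → container 6 (new)  [load 750/1400]
  700 → container 7 (new)  [load 700/1400]
  600 → container 5  [load 1400/1400]
  600 → container 6  [load 1350/1400]
  500 → container 7  [load 1200/1400]
  500 → container 8 (new)  [load 500/1400]
  450 → container 8  [load 950/1400]
  300 → container 2  [load 1400/1400]
  250 → container 3  [load 1350/1400]
8 containers opened.

8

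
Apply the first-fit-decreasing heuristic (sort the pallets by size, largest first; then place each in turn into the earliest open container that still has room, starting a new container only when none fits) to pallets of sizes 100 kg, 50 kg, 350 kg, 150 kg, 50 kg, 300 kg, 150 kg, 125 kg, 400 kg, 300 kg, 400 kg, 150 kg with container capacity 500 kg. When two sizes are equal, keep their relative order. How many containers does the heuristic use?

Sorted descending: 400, 400, 350, 300, 300, 150, 150, 150, 125, 100, 50, 50.
  400 → container 1 (new)  [load 400/500]
  400 → container 2 (new)  [load 400/500]
  350 → container 3 (new)  [load 350/500]
  300 → container 4 (new)  [load 300/500]
  300 → container 5 (new)  [load 300/500]
  150 → container 3  [load 500/500]
  150 → container 4  [load 450/500]
  150 → container 5  [load 450/500]
  125 → container 6 (new)  [load 125/500]
  100 → container 1  [load 500/500]
  50 → container 2  [load 450/500]
  50 → container 2  [load 500/500]
6 containers opened.

6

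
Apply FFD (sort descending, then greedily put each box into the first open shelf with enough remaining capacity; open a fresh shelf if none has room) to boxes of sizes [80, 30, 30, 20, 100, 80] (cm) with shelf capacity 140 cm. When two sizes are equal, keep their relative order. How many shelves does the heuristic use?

3

Sorted descending: 100, 80, 80, 30, 30, 20.
  100 → shelf 1 (new)  [load 100/140]
  80 → shelf 2 (new)  [load 80/140]
  80 → shelf 3 (new)  [load 80/140]
  30 → shelf 1  [load 130/140]
  30 → shelf 2  [load 110/140]
  20 → shelf 2  [load 130/140]
3 shelves opened.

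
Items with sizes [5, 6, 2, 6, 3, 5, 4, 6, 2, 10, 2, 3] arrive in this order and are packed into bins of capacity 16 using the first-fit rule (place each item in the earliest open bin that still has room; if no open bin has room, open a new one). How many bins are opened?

  5 → bin 1 (new)  [load 5/16]
  6 → bin 1  [load 11/16]
  2 → bin 1  [load 13/16]
  6 → bin 2 (new)  [load 6/16]
  3 → bin 1  [load 16/16]
  5 → bin 2  [load 11/16]
  4 → bin 2  [load 15/16]
  6 → bin 3 (new)  [load 6/16]
  2 → bin 3  [load 8/16]
  10 → bin 4 (new)  [load 10/16]
  2 → bin 3  [load 10/16]
  3 → bin 3  [load 13/16]
4 bins opened.

4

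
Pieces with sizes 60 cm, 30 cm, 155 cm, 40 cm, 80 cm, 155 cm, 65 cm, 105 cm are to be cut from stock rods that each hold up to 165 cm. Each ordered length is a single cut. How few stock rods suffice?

Total = 155 + 155 + 105 + 80 + 65 + 60 + 40 + 30 = 690 cm.
Lower bound: ⌈690/165⌉ = 5 stock rods.
A packing using 5 stock rods:
  stock rod 1: 155 = 155
  stock rod 2: 155 = 155
  stock rod 3: 105 + 60 = 165
  stock rod 4: 80 + 65 = 145
  stock rod 5: 40 + 30 = 70
This matches the lower bound, so 5 is optimal.

5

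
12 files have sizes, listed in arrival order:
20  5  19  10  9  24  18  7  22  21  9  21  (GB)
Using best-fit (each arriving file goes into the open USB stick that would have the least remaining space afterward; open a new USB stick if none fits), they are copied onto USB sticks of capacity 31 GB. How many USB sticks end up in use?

7

  20 → USB stick 1 (new)  [load 20/31]
  5 → USB stick 1  [load 25/31]
  19 → USB stick 2 (new)  [load 19/31]
  10 → USB stick 2  [load 29/31]
  9 → USB stick 3 (new)  [load 9/31]
  24 → USB stick 4 (new)  [load 24/31]
  18 → USB stick 3  [load 27/31]
  7 → USB stick 4  [load 31/31]
  22 → USB stick 5 (new)  [load 22/31]
  21 → USB stick 6 (new)  [load 21/31]
  9 → USB stick 5  [load 31/31]
  21 → USB stick 7 (new)  [load 21/31]
7 USB sticks opened.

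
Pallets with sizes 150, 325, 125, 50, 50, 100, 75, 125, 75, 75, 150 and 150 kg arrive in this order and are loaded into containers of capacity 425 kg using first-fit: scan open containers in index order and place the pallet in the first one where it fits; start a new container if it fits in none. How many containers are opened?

  150 → container 1 (new)  [load 150/425]
  325 → container 2 (new)  [load 325/425]
  125 → container 1  [load 275/425]
  50 → container 1  [load 325/425]
  50 → container 1  [load 375/425]
  100 → container 2  [load 425/425]
  75 → container 3 (new)  [load 75/425]
  125 → container 3  [load 200/425]
  75 → container 3  [load 275/425]
  75 → container 3  [load 350/425]
  150 → container 4 (new)  [load 150/425]
  150 → container 4  [load 300/425]
4 containers opened.

4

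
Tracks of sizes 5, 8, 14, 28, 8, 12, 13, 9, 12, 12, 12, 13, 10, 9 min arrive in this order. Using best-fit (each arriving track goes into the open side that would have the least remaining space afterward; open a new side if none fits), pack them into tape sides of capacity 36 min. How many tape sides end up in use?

5

  5 → side 1 (new)  [load 5/36]
  8 → side 1  [load 13/36]
  14 → side 1  [load 27/36]
  28 → side 2 (new)  [load 28/36]
  8 → side 2  [load 36/36]
  12 → side 3 (new)  [load 12/36]
  13 → side 3  [load 25/36]
  9 → side 1  [load 36/36]
  12 → side 4 (new)  [load 12/36]
  12 → side 4  [load 24/36]
  12 → side 4  [load 36/36]
  13 → side 5 (new)  [load 13/36]
  10 → side 3  [load 35/36]
  9 → side 5  [load 22/36]
5 tape sides opened.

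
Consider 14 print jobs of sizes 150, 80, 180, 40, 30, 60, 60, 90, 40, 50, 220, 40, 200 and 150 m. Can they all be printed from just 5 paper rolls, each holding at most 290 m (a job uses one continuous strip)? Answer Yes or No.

A valid assignment using 5 paper rolls:
  roll 1: 220 + 60 = 280
  roll 2: 200 + 90 = 290
  roll 3: 180 + 80 + 30 = 290
  roll 4: 150 + 60 + 50 = 260
  roll 5: 150 + 40 + 40 + 40 = 270
Every load is within 290 m, so 5 paper rolls suffice.

Yes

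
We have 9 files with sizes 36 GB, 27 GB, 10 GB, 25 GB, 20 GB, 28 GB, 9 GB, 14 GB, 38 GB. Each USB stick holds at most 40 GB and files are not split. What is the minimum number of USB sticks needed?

6

Total = 38 + 36 + 28 + 27 + 25 + 20 + 14 + 10 + 9 = 207 GB.
Lower bound: ⌈207/40⌉ = 6 USB sticks.
A packing using 6 USB sticks:
  USB stick 1: 38 = 38
  USB stick 2: 36 = 36
  USB stick 3: 28 + 10 = 38
  USB stick 4: 27 + 9 = 36
  USB stick 5: 25 + 14 = 39
  USB stick 6: 20 = 20
This matches the lower bound, so 6 is optimal.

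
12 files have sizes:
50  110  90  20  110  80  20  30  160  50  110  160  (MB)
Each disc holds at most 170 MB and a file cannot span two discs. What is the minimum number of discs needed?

Total = 160 + 160 + 110 + 110 + 110 + 90 + 80 + 50 + 50 + 30 + 20 + 20 = 990 MB.
Lower bound: ⌈990/170⌉ = 6 discs.
A packing using 7 discs:
  disc 1: 160 = 160
  disc 2: 160 = 160
  disc 3: 110 + 50 = 160
  disc 4: 110 + 50 = 160
  disc 5: 110 + 30 + 20 = 160
  disc 6: 90 + 80 = 170
  disc 7: 20 = 20
No arrangement into 6 discs stays within capacity, so 7 is optimal.

7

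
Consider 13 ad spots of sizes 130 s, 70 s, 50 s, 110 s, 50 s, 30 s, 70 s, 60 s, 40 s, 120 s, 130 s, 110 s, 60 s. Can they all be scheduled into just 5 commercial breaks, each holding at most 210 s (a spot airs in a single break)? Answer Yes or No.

A valid assignment using 5 commercial breaks:
  break 1: 130 + 70 = 200
  break 2: 130 + 70 = 200
  break 3: 120 + 60 + 30 = 210
  break 4: 110 + 60 + 40 = 210
  break 5: 110 + 50 + 50 = 210
Every load is within 210 s, so 5 commercial breaks suffice.

Yes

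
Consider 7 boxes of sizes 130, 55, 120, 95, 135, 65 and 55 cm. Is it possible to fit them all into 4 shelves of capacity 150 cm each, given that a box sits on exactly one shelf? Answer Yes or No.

Total = 655 cm; ⌈655/150⌉ = 5.
At least 5 shelves are required, but only 4 are allowed.

No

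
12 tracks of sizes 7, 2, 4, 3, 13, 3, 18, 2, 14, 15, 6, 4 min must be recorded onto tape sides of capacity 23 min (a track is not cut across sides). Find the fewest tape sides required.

4

Total = 18 + 15 + 14 + 13 + 7 + 6 + 4 + 4 + 3 + 3 + 2 + 2 = 91 min.
Lower bound: ⌈91/23⌉ = 4 tape sides.
A packing using 4 tape sides:
  side 1: 18 + 3 + 2 = 23
  side 2: 15 + 7 = 22
  side 3: 14 + 6 + 3 = 23
  side 4: 13 + 4 + 4 + 2 = 23
This matches the lower bound, so 4 is optimal.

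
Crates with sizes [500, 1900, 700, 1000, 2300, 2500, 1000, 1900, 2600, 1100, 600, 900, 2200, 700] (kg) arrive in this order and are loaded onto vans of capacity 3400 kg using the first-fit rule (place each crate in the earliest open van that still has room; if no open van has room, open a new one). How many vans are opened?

7

  500 → van 1 (new)  [load 500/3400]
  1900 → van 1  [load 2400/3400]
  700 → van 1  [load 3100/3400]
  1000 → van 2 (new)  [load 1000/3400]
  2300 → van 2  [load 3300/3400]
  2500 → van 3 (new)  [load 2500/3400]
  1000 → van 4 (new)  [load 1000/3400]
  1900 → van 4  [load 2900/3400]
  2600 → van 5 (new)  [load 2600/3400]
  1100 → van 6 (new)  [load 1100/3400]
  600 → van 3  [load 3100/3400]
  900 → van 6  [load 2000/3400]
  2200 → van 7 (new)  [load 2200/3400]
  700 → van 5  [load 3300/3400]
7 vans opened.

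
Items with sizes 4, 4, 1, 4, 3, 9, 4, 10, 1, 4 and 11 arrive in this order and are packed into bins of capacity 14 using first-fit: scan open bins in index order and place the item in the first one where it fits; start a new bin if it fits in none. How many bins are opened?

  4 → bin 1 (new)  [load 4/14]
  4 → bin 1  [load 8/14]
  1 → bin 1  [load 9/14]
  4 → bin 1  [load 13/14]
  3 → bin 2 (new)  [load 3/14]
  9 → bin 2  [load 12/14]
  4 → bin 3 (new)  [load 4/14]
  10 → bin 3  [load 14/14]
  1 → bin 1  [load 14/14]
  4 → bin 4 (new)  [load 4/14]
  11 → bin 5 (new)  [load 11/14]
5 bins opened.

5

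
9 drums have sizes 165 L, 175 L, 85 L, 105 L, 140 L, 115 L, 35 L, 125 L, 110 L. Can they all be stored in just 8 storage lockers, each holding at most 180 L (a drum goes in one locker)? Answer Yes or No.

A valid assignment using 8 storage lockers:
  locker 1: 175 = 175
  locker 2: 165 = 165
  locker 3: 140 + 35 = 175
  locker 4: 125 = 125
  locker 5: 115 = 115
  locker 6: 110 = 110
  locker 7: 105 = 105
  locker 8: 85 = 85
Every load is within 180 L, so 8 storage lockers suffice.

Yes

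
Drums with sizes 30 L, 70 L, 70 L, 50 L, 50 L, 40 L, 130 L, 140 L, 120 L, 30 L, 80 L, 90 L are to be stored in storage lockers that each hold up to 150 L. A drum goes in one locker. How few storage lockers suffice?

Total = 140 + 130 + 120 + 90 + 80 + 70 + 70 + 50 + 50 + 40 + 30 + 30 = 900 L.
Lower bound: ⌈900/150⌉ = 6 storage lockers.
A packing using 7 storage lockers:
  locker 1: 140 = 140
  locker 2: 130 = 130
  locker 3: 120 + 30 = 150
  locker 4: 90 + 50 = 140
  locker 5: 80 + 70 = 150
  locker 6: 70 + 50 + 30 = 150
  locker 7: 40 = 40
No arrangement into 6 storage lockers stays within capacity, so 7 is optimal.

7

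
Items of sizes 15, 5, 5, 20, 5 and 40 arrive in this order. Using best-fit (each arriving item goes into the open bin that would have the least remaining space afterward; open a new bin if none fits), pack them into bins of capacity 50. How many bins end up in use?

2

  15 → bin 1 (new)  [load 15/50]
  5 → bin 1  [load 20/50]
  5 → bin 1  [load 25/50]
  20 → bin 1  [load 45/50]
  5 → bin 1  [load 50/50]
  40 → bin 2 (new)  [load 40/50]
2 bins opened.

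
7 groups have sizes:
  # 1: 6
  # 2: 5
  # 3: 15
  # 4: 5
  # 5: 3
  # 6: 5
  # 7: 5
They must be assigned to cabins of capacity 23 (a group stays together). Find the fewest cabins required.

2

Total = 15 + 6 + 5 + 5 + 5 + 5 + 3 = 44.
Lower bound: ⌈44/23⌉ = 2 cabins.
A packing using 2 cabins:
  cabin 1: 15 + 6 = 21
  cabin 2: 5 + 5 + 5 + 5 + 3 = 23
This matches the lower bound, so 2 is optimal.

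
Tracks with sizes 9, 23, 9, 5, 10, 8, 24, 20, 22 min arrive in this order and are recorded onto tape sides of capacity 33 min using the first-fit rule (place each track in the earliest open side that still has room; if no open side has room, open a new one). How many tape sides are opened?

5

  9 → side 1 (new)  [load 9/33]
  23 → side 1  [load 32/33]
  9 → side 2 (new)  [load 9/33]
  5 → side 2  [load 14/33]
  10 → side 2  [load 24/33]
  8 → side 2  [load 32/33]
  24 → side 3 (new)  [load 24/33]
  20 → side 4 (new)  [load 20/33]
  22 → side 5 (new)  [load 22/33]
5 tape sides opened.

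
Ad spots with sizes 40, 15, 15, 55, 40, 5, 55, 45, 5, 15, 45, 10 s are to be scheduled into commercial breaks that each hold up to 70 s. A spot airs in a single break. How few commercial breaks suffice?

Total = 55 + 55 + 45 + 45 + 40 + 40 + 15 + 15 + 15 + 10 + 5 + 5 = 345 s.
Lower bound: ⌈345/70⌉ = 5 commercial breaks.
Also, 6 ad spots each exceed 35 s, and no two of those can share a break, so at least 6 commercial breaks are needed.
A packing using 6 commercial breaks:
  break 1: 55 + 15 = 70
  break 2: 55 + 15 = 70
  break 3: 45 + 15 + 10 = 70
  break 4: 45 + 5 + 5 = 55
  break 5: 40 = 40
  break 6: 40 = 40
This matches the lower bound, so 6 is optimal.

6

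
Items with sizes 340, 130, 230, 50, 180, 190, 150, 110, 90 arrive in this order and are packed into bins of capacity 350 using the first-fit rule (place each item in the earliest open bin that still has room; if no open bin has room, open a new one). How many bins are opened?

5

  340 → bin 1 (new)  [load 340/350]
  130 → bin 2 (new)  [load 130/350]
  230 → bin 3 (new)  [load 230/350]
  50 → bin 2  [load 180/350]
  180 → bin 4 (new)  [load 180/350]
  190 → bin 5 (new)  [load 190/350]
  150 → bin 2  [load 330/350]
  110 → bin 3  [load 340/350]
  90 → bin 4  [load 270/350]
5 bins opened.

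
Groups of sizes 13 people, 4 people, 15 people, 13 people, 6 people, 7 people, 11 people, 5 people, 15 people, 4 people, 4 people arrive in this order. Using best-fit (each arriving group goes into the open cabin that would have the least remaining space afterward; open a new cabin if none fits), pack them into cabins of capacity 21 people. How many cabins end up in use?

  13 → cabin 1 (new)  [load 13/21]
  4 → cabin 1  [load 17/21]
  15 → cabin 2 (new)  [load 15/21]
  13 → cabin 3 (new)  [load 13/21]
  6 → cabin 2  [load 21/21]
  7 → cabin 3  [load 20/21]
  11 → cabin 4 (new)  [load 11/21]
  5 → cabin 4  [load 16/21]
  15 → cabin 5 (new)  [load 15/21]
  4 → cabin 1  [load 21/21]
  4 → cabin 4  [load 20/21]
5 cabins opened.

5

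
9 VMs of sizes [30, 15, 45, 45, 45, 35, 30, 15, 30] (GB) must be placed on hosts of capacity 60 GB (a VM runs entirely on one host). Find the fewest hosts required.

6

Total = 45 + 45 + 45 + 35 + 30 + 30 + 30 + 15 + 15 = 290 GB.
Lower bound: ⌈290/60⌉ = 5 hosts.
A packing using 6 hosts:
  host 1: 45 + 15 = 60
  host 2: 45 + 15 = 60
  host 3: 45 = 45
  host 4: 35 = 35
  host 5: 30 + 30 = 60
  host 6: 30 = 30
No arrangement into 5 hosts stays within capacity, so 6 is optimal.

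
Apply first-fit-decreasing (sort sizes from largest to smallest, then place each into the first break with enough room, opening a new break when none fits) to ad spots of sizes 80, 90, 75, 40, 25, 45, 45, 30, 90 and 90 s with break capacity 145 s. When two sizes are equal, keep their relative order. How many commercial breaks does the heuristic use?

Sorted descending: 90, 90, 90, 80, 75, 45, 45, 40, 30, 25.
  90 → break 1 (new)  [load 90/145]
  90 → break 2 (new)  [load 90/145]
  90 → break 3 (new)  [load 90/145]
  80 → break 4 (new)  [load 80/145]
  75 → break 5 (new)  [load 75/145]
  45 → break 1  [load 135/145]
  45 → break 2  [load 135/145]
  40 → break 3  [load 130/145]
  30 → break 4  [load 110/145]
  25 → break 4  [load 135/145]
5 commercial breaks opened.

5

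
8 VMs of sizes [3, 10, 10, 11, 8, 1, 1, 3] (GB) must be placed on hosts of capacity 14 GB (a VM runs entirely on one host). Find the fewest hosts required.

4

Total = 11 + 10 + 10 + 8 + 3 + 3 + 1 + 1 = 47 GB.
Lower bound: ⌈47/14⌉ = 4 hosts.
A packing using 4 hosts:
  host 1: 11 + 3 = 14
  host 2: 10 + 3 + 1 = 14
  host 3: 10 + 1 = 11
  host 4: 8 = 8
This matches the lower bound, so 4 is optimal.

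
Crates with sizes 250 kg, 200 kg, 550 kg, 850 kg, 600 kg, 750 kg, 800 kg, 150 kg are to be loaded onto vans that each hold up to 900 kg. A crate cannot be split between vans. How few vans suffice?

5

Total = 850 + 800 + 750 + 600 + 550 + 250 + 200 + 150 = 4150 kg.
Lower bound: ⌈4150/900⌉ = 5 vans.
A packing using 5 vans:
  van 1: 850 = 850
  van 2: 800 = 800
  van 3: 750 + 150 = 900
  van 4: 600 + 250 = 850
  van 5: 550 + 200 = 750
This matches the lower bound, so 5 is optimal.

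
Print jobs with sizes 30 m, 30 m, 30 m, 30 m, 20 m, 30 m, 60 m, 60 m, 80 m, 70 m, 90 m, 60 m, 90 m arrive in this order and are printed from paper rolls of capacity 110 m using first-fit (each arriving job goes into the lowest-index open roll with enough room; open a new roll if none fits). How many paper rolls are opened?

  30 → roll 1 (new)  [load 30/110]
  30 → roll 1  [load 60/110]
  30 → roll 1  [load 90/110]
  30 → roll 2 (new)  [load 30/110]
  20 → roll 1  [load 110/110]
  30 → roll 2  [load 60/110]
  60 → roll 3 (new)  [load 60/110]
  60 → roll 4 (new)  [load 60/110]
  80 → roll 5 (new)  [load 80/110]
  70 → roll 6 (new)  [load 70/110]
  90 → roll 7 (new)  [load 90/110]
  60 → roll 8 (new)  [load 60/110]
  90 → roll 9 (new)  [load 90/110]
9 paper rolls opened.

9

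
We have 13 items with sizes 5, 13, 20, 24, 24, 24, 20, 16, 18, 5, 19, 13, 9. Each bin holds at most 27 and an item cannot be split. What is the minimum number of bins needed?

Total = 24 + 24 + 24 + 20 + 20 + 19 + 18 + 16 + 13 + 13 + 9 + 5 + 5 = 210.
Lower bound: ⌈210/27⌉ = 8 bins.
A packing using 9 bins:
  bin 1: 24 = 24
  bin 2: 24 = 24
  bin 3: 24 = 24
  bin 4: 20 + 5 = 25
  bin 5: 20 + 5 = 25
  bin 6: 19 = 19
  bin 7: 18 + 9 = 27
  bin 8: 16 = 16
  bin 9: 13 + 13 = 26
No arrangement into 8 bins stays within capacity, so 9 is optimal.

9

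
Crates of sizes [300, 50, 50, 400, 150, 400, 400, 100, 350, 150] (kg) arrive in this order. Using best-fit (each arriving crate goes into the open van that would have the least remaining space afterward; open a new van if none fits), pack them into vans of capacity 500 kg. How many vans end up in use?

  300 → van 1 (new)  [load 300/500]
  50 → van 1  [load 350/500]
  50 → van 1  [load 400/500]
  400 → van 2 (new)  [load 400/500]
  150 → van 3 (new)  [load 150/500]
  400 → van 4 (new)  [load 400/500]
  400 → van 5 (new)  [load 400/500]
  100 → van 1  [load 500/500]
  350 → van 3  [load 500/500]
  150 → van 6 (new)  [load 150/500]
6 vans opened.

6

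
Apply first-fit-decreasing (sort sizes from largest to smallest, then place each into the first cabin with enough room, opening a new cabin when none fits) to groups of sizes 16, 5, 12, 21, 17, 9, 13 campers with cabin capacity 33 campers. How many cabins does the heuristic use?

Sorted descending: 21, 17, 16, 13, 12, 9, 5.
  21 → cabin 1 (new)  [load 21/33]
  17 → cabin 2 (new)  [load 17/33]
  16 → cabin 2  [load 33/33]
  13 → cabin 3 (new)  [load 13/33]
  12 → cabin 1  [load 33/33]
  9 → cabin 3  [load 22/33]
  5 → cabin 3  [load 27/33]
3 cabins opened.

3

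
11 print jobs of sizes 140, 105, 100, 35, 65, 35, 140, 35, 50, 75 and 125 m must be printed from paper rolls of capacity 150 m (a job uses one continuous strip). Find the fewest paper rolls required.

Total = 140 + 140 + 125 + 105 + 100 + 75 + 65 + 50 + 35 + 35 + 35 = 905 m.
Lower bound: ⌈905/150⌉ = 7 paper rolls.
A packing using 7 paper rolls:
  roll 1: 140 = 140
  roll 2: 140 = 140
  roll 3: 125 = 125
  roll 4: 105 + 35 = 140
  roll 5: 100 + 50 = 150
  roll 6: 75 + 65 = 140
  roll 7: 35 + 35 = 70
This matches the lower bound, so 7 is optimal.

7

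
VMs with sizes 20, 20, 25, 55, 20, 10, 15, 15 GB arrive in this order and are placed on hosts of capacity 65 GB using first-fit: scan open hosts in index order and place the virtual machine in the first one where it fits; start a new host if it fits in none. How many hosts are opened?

  20 → host 1 (new)  [load 20/65]
  20 → host 1  [load 40/65]
  25 → host 1  [load 65/65]
  55 → host 2 (new)  [load 55/65]
  20 → host 3 (new)  [load 20/65]
  10 → host 2  [load 65/65]
  15 → host 3  [load 35/65]
  15 → host 3  [load 50/65]
3 hosts opened.

3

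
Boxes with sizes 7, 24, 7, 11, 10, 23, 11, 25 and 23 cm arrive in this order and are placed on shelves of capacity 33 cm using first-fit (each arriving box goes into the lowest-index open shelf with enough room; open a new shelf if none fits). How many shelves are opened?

6

  7 → shelf 1 (new)  [load 7/33]
  24 → shelf 1  [load 31/33]
  7 → shelf 2 (new)  [load 7/33]
  11 → shelf 2  [load 18/33]
  10 → shelf 2  [load 28/33]
  23 → shelf 3 (new)  [load 23/33]
  11 → shelf 4 (new)  [load 11/33]
  25 → shelf 5 (new)  [load 25/33]
  23 → shelf 6 (new)  [load 23/33]
6 shelves opened.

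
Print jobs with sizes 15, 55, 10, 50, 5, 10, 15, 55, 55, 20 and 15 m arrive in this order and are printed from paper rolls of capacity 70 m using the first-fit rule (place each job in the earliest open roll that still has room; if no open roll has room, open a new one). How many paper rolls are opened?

  15 → roll 1 (new)  [load 15/70]
  55 → roll 1  [load 70/70]
  10 → roll 2 (new)  [load 10/70]
  50 → roll 2  [load 60/70]
  5 → roll 2  [load 65/70]
  10 → roll 3 (new)  [load 10/70]
  15 → roll 3  [load 25/70]
  55 → roll 4 (new)  [load 55/70]
  55 → roll 5 (new)  [load 55/70]
  20 → roll 3  [load 45/70]
  15 → roll 3  [load 60/70]
5 paper rolls opened.

5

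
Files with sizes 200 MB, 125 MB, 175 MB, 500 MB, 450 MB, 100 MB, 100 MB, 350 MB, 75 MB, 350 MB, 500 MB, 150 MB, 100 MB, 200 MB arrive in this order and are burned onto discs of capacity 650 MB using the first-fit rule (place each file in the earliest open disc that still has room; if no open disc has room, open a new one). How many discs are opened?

6

  200 → disc 1 (new)  [load 200/650]
  125 → disc 1  [load 325/650]
  175 → disc 1  [load 500/650]
  500 → disc 2 (new)  [load 500/650]
  450 → disc 3 (new)  [load 450/650]
  100 → disc 1  [load 600/650]
  100 → disc 2  [load 600/650]
  350 → disc 4 (new)  [load 350/650]
  75 → disc 3  [load 525/650]
  350 → disc 5 (new)  [load 350/650]
  500 → disc 6 (new)  [load 500/650]
  150 → disc 4  [load 500/650]
  100 → disc 3  [load 625/650]
  200 → disc 5  [load 550/650]
6 discs opened.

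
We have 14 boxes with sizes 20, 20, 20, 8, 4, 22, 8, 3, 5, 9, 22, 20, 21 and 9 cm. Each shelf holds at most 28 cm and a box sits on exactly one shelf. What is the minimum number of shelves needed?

8

Total = 22 + 22 + 21 + 20 + 20 + 20 + 20 + 9 + 9 + 8 + 8 + 5 + 4 + 3 = 191 cm.
Lower bound: ⌈191/28⌉ = 7 shelves.
A packing using 8 shelves:
  shelf 1: 22 + 5 = 27
  shelf 2: 22 + 4 = 26
  shelf 3: 21 + 3 = 24
  shelf 4: 20 + 8 = 28
  shelf 5: 20 + 8 = 28
  shelf 6: 20 = 20
  shelf 7: 20 = 20
  shelf 8: 9 + 9 = 18
No arrangement into 7 shelves stays within capacity, so 8 is optimal.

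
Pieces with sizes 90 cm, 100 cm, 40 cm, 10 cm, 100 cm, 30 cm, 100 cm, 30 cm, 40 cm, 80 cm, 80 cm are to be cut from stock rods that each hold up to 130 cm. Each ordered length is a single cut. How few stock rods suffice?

6

Total = 100 + 100 + 100 + 90 + 80 + 80 + 40 + 40 + 30 + 30 + 10 = 700 cm.
Lower bound: ⌈700/130⌉ = 6 stock rods.
A packing using 6 stock rods:
  stock rod 1: 100 + 30 = 130
  stock rod 2: 100 + 30 = 130
  stock rod 3: 100 + 10 = 110
  stock rod 4: 90 + 40 = 130
  stock rod 5: 80 + 40 = 120
  stock rod 6: 80 = 80
This matches the lower bound, so 6 is optimal.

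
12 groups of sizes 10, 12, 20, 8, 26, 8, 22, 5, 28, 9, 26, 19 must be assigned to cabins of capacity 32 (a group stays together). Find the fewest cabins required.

Total = 28 + 26 + 26 + 22 + 20 + 19 + 12 + 10 + 9 + 8 + 8 + 5 = 193.
Lower bound: ⌈193/32⌉ = 7 cabins.
A packing using 7 cabins:
  cabin 1: 28 = 28
  cabin 2: 26 + 5 = 31
  cabin 3: 26 = 26
  cabin 4: 22 + 10 = 32
  cabin 5: 20 + 12 = 32
  cabin 6: 19 + 9 = 28
  cabin 7: 8 + 8 = 16
This matches the lower bound, so 7 is optimal.

7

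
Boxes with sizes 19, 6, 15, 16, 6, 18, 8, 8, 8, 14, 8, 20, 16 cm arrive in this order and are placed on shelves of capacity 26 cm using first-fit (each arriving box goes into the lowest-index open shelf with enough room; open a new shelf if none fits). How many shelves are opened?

7

  19 → shelf 1 (new)  [load 19/26]
  6 → shelf 1  [load 25/26]
  15 → shelf 2 (new)  [load 15/26]
  16 → shelf 3 (new)  [load 16/26]
  6 → shelf 2  [load 21/26]
  18 → shelf 4 (new)  [load 18/26]
  8 → shelf 3  [load 24/26]
  8 → shelf 4  [load 26/26]
  8 → shelf 5 (new)  [load 8/26]
  14 → shelf 5  [load 22/26]
  8 → shelf 6 (new)  [load 8/26]
  20 → shelf 7 (new)  [load 20/26]
  16 → shelf 6  [load 24/26]
7 shelves opened.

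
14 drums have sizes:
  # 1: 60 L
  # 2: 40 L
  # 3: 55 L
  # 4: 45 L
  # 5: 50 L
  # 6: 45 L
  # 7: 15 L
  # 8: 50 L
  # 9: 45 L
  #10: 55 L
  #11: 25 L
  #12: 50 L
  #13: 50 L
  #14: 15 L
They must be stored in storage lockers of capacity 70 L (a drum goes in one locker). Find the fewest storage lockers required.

11

Total = 60 + 55 + 55 + 50 + 50 + 50 + 50 + 45 + 45 + 45 + 40 + 25 + 15 + 15 = 600 L.
Lower bound: ⌈600/70⌉ = 9 storage lockers.
Also, 11 drums each exceed 35 L, and no two of those can share a locker, so at least 11 storage lockers are needed.
A packing using 11 storage lockers:
  locker 1: 60 = 60
  locker 2: 55 + 15 = 70
  locker 3: 55 + 15 = 70
  locker 4: 50 = 50
  locker 5: 50 = 50
  locker 6: 50 = 50
  locker 7: 50 = 50
  locker 8: 45 + 25 = 70
  locker 9: 45 = 45
  locker 10: 45 = 45
  locker 11: 40 = 40
This matches the lower bound, so 11 is optimal.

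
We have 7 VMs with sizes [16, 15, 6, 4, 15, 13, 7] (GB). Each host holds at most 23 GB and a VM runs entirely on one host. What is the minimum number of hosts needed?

4

Total = 16 + 15 + 15 + 13 + 7 + 6 + 4 = 76 GB.
Lower bound: ⌈76/23⌉ = 4 hosts.
A packing using 4 hosts:
  host 1: 16 + 7 = 23
  host 2: 15 + 6 = 21
  host 3: 15 + 4 = 19
  host 4: 13 = 13
This matches the lower bound, so 4 is optimal.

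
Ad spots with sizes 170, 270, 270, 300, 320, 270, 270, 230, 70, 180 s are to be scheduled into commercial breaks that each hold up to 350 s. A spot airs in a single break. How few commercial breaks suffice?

Total = 320 + 300 + 270 + 270 + 270 + 270 + 230 + 180 + 170 + 70 = 2350 s.
Lower bound: ⌈2350/350⌉ = 7 commercial breaks.
Also, 8 ad spots each exceed 175 s, and no two of those can share a break, so at least 8 commercial breaks are needed.
A packing using 8 commercial breaks:
  break 1: 320 = 320
  break 2: 300 = 300
  break 3: 270 + 70 = 340
  break 4: 270 = 270
  break 5: 270 = 270
  break 6: 270 = 270
  break 7: 230 = 230
  break 8: 180 + 170 = 350
This matches the lower bound, so 8 is optimal.

8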